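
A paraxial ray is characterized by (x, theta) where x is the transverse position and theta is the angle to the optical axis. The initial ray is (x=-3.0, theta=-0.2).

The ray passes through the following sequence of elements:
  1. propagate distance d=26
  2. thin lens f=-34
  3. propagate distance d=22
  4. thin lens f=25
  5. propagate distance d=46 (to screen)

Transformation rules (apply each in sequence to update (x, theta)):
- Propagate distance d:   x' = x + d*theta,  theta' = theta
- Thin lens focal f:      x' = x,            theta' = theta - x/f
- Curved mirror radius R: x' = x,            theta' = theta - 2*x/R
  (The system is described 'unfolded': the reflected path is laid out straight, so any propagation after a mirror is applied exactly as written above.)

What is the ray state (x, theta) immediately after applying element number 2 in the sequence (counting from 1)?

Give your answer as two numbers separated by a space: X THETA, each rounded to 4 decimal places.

Answer: -8.2000 -0.4412

Derivation:
Initial: x=-3.0000 theta=-0.2000
After 1 (propagate distance d=26): x=-8.2000 theta=-0.2000
After 2 (thin lens f=-34): x=-8.2000 theta=-15/34 (≈-0.4412)
Rounded to 4 decimal places: x = -8.2000, theta = -0.4412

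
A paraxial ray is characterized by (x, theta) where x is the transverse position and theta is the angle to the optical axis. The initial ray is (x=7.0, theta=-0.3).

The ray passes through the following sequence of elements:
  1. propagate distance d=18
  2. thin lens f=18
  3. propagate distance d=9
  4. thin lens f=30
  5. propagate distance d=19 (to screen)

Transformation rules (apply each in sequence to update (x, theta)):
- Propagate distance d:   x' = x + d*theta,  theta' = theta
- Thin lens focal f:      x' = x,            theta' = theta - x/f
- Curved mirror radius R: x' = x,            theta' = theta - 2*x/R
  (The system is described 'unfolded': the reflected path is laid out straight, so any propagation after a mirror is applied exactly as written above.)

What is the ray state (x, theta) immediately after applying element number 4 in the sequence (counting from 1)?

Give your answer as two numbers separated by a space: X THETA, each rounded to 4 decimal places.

Answer: -1.9000 -0.3256

Derivation:
Initial: x=7.0000 theta=-0.3000
After 1 (propagate distance d=18): x=1.6000 theta=-0.3000
After 2 (thin lens f=18): x=1.6000 theta=-7/18 (≈-0.3889)
After 3 (propagate distance d=9): x=-1.9000 theta=-7/18 (≈-0.3889)
After 4 (thin lens f=30): x=-1.9000 theta=-293/900 (≈-0.3256)
Rounded to 4 decimal places: x = -1.9000, theta = -0.3256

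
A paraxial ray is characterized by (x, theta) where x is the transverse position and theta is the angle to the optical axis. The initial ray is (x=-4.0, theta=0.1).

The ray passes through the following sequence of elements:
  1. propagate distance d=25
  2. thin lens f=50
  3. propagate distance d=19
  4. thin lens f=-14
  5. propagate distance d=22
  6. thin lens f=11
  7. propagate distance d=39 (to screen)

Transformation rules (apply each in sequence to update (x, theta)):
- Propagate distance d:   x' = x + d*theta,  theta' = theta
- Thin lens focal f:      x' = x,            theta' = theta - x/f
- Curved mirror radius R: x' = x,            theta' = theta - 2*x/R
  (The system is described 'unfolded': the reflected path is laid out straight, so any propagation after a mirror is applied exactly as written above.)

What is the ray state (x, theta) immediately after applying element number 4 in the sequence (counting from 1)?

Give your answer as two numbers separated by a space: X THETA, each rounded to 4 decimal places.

Initial: x=-4.0000 theta=0.1000
After 1 (propagate distance d=25): x=-1.5000 theta=0.1000
After 2 (thin lens f=50): x=-1.5000 theta=0.1300
After 3 (propagate distance d=19): x=0.9700 theta=0.1300
After 4 (thin lens f=-14): x=0.9700 theta=279/1400 (≈0.1993)
Rounded to 4 decimal places: x = 0.9700, theta = 0.1993

Answer: 0.9700 0.1993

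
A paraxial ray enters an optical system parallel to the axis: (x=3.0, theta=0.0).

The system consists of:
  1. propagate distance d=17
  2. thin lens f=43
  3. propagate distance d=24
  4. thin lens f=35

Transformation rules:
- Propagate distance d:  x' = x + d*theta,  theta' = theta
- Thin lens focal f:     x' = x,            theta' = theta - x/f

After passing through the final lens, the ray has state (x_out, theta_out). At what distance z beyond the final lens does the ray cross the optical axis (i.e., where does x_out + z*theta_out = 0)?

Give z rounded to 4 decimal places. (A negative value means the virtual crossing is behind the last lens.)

Initial: x=3.0000 theta=0.0000
After 1 (propagate distance d=17): x=3.0000 theta=0.0000
After 2 (thin lens f=43): x=3.0000 theta=-3/43 (≈-0.0698)
After 3 (propagate distance d=24): x=57/43 (≈1.3256) theta=-3/43 (≈-0.0698)
After 4 (thin lens f=35): x=57/43 (≈1.3256) theta=-162/1505 (≈-0.1076)
z_focus = -x_out/theta_out = -(57/43)/(-162/1505) = 665/54 ≈ 12.3148
Rounded to 4 decimal places: z = 12.3148

Answer: 12.3148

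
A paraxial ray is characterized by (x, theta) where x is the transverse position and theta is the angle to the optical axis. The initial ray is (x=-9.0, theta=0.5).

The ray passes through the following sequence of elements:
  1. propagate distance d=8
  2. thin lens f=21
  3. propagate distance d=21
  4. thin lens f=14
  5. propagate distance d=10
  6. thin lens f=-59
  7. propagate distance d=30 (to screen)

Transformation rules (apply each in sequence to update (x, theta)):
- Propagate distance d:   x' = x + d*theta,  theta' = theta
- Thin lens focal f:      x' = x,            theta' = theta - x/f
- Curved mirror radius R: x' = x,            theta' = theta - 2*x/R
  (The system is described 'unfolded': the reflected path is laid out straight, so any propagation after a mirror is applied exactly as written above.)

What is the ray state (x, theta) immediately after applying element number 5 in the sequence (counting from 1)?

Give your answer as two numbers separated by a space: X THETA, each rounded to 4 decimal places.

Initial: x=-9.0000 theta=0.5000
After 1 (propagate distance d=8): x=-5.0000 theta=0.5000
After 2 (thin lens f=21): x=-5.0000 theta=31/42 (≈0.7381)
After 3 (propagate distance d=21): x=10.5000 theta=31/42 (≈0.7381)
After 4 (thin lens f=14): x=10.5000 theta=-1/84 (≈-0.0119)
After 5 (propagate distance d=10): x=218/21 (≈10.3810) theta=-1/84 (≈-0.0119)
Rounded to 4 decimal places: x = 10.3810, theta = -0.0119

Answer: 10.3810 -0.0119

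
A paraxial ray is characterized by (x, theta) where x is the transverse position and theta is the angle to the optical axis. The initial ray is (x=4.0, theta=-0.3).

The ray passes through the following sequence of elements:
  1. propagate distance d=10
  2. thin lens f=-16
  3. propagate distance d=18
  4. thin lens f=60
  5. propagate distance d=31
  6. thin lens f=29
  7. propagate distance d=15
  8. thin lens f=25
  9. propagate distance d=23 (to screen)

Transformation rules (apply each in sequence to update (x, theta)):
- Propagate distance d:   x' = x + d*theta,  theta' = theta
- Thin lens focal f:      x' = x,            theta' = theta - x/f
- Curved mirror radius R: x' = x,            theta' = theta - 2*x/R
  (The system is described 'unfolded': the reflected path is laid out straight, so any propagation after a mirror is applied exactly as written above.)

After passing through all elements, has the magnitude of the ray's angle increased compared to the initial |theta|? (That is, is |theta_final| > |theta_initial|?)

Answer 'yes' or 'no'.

Answer: yes

Derivation:
Initial: x=4.0000 theta=-0.3000
After 1 (propagate distance d=10): x=1.0000 theta=-0.3000
After 2 (thin lens f=-16): x=1.0000 theta=-0.2375
After 3 (propagate distance d=18): x=-3.2750 theta=-0.2375
After 4 (thin lens f=60): x=-3.2750 theta=-439/2400 (≈-0.1829)
After 5 (propagate distance d=31): x=-21469/2400 (≈-8.9454) theta=-439/2400 (≈-0.1829)
After 6 (thin lens f=29): x=-21469/2400 (≈-8.9454) theta=4369/34800 (≈0.1255)
After 7 (propagate distance d=15): x=-491531/69600 (≈-7.0622) theta=4369/34800 (≈0.1255)
After 8 (thin lens f=25): x=-491531/69600 (≈-7.0622) theta=709981/1740000 (≈0.4080)
After 9 (propagate distance d=23 (to screen)): x=168387/72500 (≈2.3226) theta=709981/1740000 (≈0.4080)
|theta_initial|=0.3000 |theta_final|=709981/1740000 (≈0.4080) -> increased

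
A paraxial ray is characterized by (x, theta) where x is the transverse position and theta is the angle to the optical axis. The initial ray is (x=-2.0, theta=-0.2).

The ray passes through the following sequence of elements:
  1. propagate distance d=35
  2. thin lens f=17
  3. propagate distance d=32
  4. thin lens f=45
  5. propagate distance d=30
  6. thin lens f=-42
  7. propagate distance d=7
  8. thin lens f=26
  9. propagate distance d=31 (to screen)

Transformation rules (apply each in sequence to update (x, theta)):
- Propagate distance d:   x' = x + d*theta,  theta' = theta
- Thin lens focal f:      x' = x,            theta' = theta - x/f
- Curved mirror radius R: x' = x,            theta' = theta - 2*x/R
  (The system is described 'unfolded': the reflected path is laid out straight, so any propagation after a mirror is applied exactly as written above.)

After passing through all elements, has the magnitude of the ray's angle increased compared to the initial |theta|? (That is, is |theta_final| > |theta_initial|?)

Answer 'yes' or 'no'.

Answer: no

Derivation:
Initial: x=-2.0000 theta=-0.2000
After 1 (propagate distance d=35): x=-9.0000 theta=-0.2000
After 2 (thin lens f=17): x=-9.0000 theta=28/85 (≈0.3294)
After 3 (propagate distance d=32): x=131/85 (≈1.5412) theta=28/85 (≈0.3294)
After 4 (thin lens f=45): x=131/85 (≈1.5412) theta=1129/3825 (≈0.2952)
After 5 (propagate distance d=30): x=2651/255 (≈10.3961) theta=1129/3825 (≈0.2952)
After 6 (thin lens f=-42): x=2651/255 (≈10.3961) theta=3229/5950 (≈0.5427)
After 7 (propagate distance d=7): x=36197/2550 (≈14.1949) theta=3229/5950 (≈0.5427)
After 8 (thin lens f=26): x=36197/2550 (≈14.1949) theta=-1517/464100 (≈-0.0033)
After 9 (propagate distance d=31 (to screen)): x=6540827/464100 (≈14.0936) theta=-1517/464100 (≈-0.0033)
|theta_initial|=0.2000 |theta_final|=1517/464100 (≈0.0033) -> not increased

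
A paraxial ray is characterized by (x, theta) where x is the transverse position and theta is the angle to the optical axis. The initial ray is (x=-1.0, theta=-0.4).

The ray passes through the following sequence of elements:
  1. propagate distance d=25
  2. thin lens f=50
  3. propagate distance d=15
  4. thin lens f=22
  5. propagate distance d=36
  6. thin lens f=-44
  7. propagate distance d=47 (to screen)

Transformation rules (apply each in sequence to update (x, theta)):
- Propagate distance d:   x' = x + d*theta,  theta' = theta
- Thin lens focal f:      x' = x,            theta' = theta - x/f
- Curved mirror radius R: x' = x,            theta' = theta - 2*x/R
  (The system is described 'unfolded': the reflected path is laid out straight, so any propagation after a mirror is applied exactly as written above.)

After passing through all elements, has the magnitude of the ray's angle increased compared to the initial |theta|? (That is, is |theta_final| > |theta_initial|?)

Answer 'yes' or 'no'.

Answer: yes

Derivation:
Initial: x=-1.0000 theta=-0.4000
After 1 (propagate distance d=25): x=-11.0000 theta=-0.4000
After 2 (thin lens f=50): x=-11.0000 theta=-0.1800
After 3 (propagate distance d=15): x=-13.7000 theta=-0.1800
After 4 (thin lens f=22): x=-13.7000 theta=487/1100 (≈0.4427)
After 5 (propagate distance d=36): x=1231/550 (≈2.2382) theta=487/1100 (≈0.4427)
After 6 (thin lens f=-44): x=1231/550 (≈2.2382) theta=2389/4840 (≈0.4936)
After 7 (propagate distance d=47 (to screen)): x=615579/24200 (≈25.4371) theta=2389/4840 (≈0.4936)
|theta_initial|=0.4000 |theta_final|=2389/4840 (≈0.4936) -> increased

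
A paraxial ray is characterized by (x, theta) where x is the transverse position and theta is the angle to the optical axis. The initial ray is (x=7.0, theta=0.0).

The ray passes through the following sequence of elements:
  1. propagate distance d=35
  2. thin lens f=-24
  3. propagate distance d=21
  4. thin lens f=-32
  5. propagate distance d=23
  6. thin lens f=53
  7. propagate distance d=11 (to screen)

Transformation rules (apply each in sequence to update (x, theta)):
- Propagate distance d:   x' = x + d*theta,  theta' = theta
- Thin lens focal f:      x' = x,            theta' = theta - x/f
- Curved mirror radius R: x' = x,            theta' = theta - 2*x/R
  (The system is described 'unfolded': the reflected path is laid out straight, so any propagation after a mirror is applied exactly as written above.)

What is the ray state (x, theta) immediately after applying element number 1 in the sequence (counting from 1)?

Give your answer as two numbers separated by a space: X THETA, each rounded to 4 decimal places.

Initial: x=7.0000 theta=0.0000
After 1 (propagate distance d=35): x=7.0000 theta=0.0000
Rounded to 4 decimal places: x = 7.0000, theta = 0.0000

Answer: 7.0000 0.0000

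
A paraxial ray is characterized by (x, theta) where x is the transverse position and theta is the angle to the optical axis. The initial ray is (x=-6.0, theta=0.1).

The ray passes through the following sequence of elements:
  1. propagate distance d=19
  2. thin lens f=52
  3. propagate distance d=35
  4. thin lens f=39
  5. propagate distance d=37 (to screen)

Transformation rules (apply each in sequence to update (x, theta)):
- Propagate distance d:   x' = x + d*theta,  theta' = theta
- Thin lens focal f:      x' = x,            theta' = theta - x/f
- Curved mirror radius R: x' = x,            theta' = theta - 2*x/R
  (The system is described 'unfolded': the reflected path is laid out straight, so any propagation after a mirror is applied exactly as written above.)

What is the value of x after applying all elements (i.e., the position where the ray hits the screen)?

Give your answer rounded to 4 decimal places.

Answer: 6.7281

Derivation:
Initial: x=-6.0000 theta=0.1000
After 1 (propagate distance d=19): x=-4.1000 theta=0.1000
After 2 (thin lens f=52): x=-4.1000 theta=93/520 (≈0.1788)
After 3 (propagate distance d=35): x=1123/520 (≈2.1596) theta=93/520 (≈0.1788)
After 4 (thin lens f=39): x=1123/520 (≈2.1596) theta=313/2535 (≈0.1235)
After 5 (propagate distance d=37 (to screen)): x=27289/4056 (≈6.7281) theta=313/2535 (≈0.1235)
Rounded to 4 decimal places: x = 6.7281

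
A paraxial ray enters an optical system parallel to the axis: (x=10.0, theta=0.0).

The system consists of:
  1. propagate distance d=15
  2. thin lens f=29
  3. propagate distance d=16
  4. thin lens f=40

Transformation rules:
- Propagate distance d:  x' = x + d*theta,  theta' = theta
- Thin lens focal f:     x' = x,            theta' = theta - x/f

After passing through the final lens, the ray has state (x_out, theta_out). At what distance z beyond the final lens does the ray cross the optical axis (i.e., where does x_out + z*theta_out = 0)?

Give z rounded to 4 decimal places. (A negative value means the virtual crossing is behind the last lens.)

Initial: x=10.0000 theta=0.0000
After 1 (propagate distance d=15): x=10.0000 theta=0.0000
After 2 (thin lens f=29): x=10.0000 theta=-10/29 (≈-0.3448)
After 3 (propagate distance d=16): x=130/29 (≈4.4828) theta=-10/29 (≈-0.3448)
After 4 (thin lens f=40): x=130/29 (≈4.4828) theta=-53/116 (≈-0.4569)
z_focus = -x_out/theta_out = -(130/29)/(-53/116) = 520/53 ≈ 9.8113
Rounded to 4 decimal places: z = 9.8113

Answer: 9.8113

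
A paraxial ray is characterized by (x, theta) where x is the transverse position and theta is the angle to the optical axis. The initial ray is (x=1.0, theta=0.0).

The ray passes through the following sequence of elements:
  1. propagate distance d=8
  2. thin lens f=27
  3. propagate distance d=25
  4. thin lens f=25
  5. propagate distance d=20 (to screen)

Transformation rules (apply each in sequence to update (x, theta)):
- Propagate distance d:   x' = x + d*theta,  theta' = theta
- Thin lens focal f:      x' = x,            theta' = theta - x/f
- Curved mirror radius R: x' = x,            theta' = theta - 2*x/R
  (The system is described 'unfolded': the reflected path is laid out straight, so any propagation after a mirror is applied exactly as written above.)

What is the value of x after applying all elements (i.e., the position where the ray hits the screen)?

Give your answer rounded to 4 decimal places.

Initial: x=1.0000 theta=0.0000
After 1 (propagate distance d=8): x=1.0000 theta=0.0000
After 2 (thin lens f=27): x=1.0000 theta=-1/27 (≈-0.0370)
After 3 (propagate distance d=25): x=2/27 (≈0.0741) theta=-1/27 (≈-0.0370)
After 4 (thin lens f=25): x=2/27 (≈0.0741) theta=-0.0400
After 5 (propagate distance d=20 (to screen)): x=-98/135 (≈-0.7259) theta=-0.0400
Rounded to 4 decimal places: x = -0.7259

Answer: -0.7259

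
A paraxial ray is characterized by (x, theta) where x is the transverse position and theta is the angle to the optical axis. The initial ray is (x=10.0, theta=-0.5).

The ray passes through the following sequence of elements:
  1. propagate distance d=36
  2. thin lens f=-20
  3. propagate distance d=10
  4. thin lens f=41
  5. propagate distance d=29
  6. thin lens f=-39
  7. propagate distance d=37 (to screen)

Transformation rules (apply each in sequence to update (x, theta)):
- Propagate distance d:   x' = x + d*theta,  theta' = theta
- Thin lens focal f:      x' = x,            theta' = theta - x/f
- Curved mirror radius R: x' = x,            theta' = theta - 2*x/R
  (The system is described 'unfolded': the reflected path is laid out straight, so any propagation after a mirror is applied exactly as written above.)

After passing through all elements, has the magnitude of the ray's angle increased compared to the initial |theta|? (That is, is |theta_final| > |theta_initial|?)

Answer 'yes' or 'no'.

Answer: yes

Derivation:
Initial: x=10.0000 theta=-0.5000
After 1 (propagate distance d=36): x=-8.0000 theta=-0.5000
After 2 (thin lens f=-20): x=-8.0000 theta=-0.9000
After 3 (propagate distance d=10): x=-17.0000 theta=-0.9000
After 4 (thin lens f=41): x=-17.0000 theta=-199/410 (≈-0.4854)
After 5 (propagate distance d=29): x=-12741/410 (≈-31.0756) theta=-199/410 (≈-0.4854)
After 6 (thin lens f=-39): x=-12741/410 (≈-31.0756) theta=-3417/2665 (≈-1.2822)
After 7 (propagate distance d=37 (to screen)): x=-418491/5330 (≈-78.5161) theta=-3417/2665 (≈-1.2822)
|theta_initial|=0.5000 |theta_final|=3417/2665 (≈1.2822) -> increased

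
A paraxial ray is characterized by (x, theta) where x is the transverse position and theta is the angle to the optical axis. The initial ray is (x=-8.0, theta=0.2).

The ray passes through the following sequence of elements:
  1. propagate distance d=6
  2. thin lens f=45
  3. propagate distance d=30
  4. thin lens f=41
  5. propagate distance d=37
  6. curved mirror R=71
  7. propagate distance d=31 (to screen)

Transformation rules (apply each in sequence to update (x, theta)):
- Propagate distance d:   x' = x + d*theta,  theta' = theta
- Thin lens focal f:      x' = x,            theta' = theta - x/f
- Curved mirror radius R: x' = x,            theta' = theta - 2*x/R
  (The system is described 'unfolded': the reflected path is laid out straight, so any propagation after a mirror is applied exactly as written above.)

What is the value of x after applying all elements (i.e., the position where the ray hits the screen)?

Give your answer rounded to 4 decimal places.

Answer: 9.7546

Derivation:
Initial: x=-8.0000 theta=0.2000
After 1 (propagate distance d=6): x=-6.8000 theta=0.2000
After 2 (thin lens f=45): x=-6.8000 theta=79/225 (≈0.3511)
After 3 (propagate distance d=30): x=56/15 (≈3.7333) theta=79/225 (≈0.3511)
After 4 (thin lens f=41): x=56/15 (≈3.7333) theta=2399/9225 (≈0.2601)
After 5 (propagate distance d=37): x=123203/9225 (≈13.3553) theta=2399/9225 (≈0.2601)
After 6 (curved mirror R=71): x=123203/9225 (≈13.3553) theta=-8453/72775 (≈-0.1162)
After 7 (propagate distance d=31 (to screen)): x=6389026/654975 (≈9.7546) theta=-8453/72775 (≈-0.1162)
Rounded to 4 decimal places: x = 9.7546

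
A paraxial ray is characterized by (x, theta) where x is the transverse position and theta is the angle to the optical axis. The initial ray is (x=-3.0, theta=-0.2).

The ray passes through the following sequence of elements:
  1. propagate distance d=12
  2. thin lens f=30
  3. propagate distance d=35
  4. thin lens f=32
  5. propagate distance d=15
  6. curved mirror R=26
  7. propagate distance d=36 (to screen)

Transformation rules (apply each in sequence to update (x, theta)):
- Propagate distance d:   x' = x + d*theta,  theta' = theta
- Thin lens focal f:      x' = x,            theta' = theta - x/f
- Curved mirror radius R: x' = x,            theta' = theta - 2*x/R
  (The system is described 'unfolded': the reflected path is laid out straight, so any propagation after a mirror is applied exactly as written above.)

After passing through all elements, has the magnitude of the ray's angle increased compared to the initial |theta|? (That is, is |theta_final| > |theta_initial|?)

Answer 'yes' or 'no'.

Initial: x=-3.0000 theta=-0.2000
After 1 (propagate distance d=12): x=-5.4000 theta=-0.2000
After 2 (thin lens f=30): x=-5.4000 theta=-0.0200
After 3 (propagate distance d=35): x=-6.1000 theta=-0.0200
After 4 (thin lens f=32): x=-6.1000 theta=273/1600 (≈0.1706)
After 5 (propagate distance d=15): x=-1133/320 (≈-3.5406) theta=273/1600 (≈0.1706)
After 6 (curved mirror R=26): x=-1133/320 (≈-3.5406) theta=4607/10400 (≈0.4430)
After 7 (propagate distance d=36 (to screen)): x=258059/20800 (≈12.4067) theta=4607/10400 (≈0.4430)
|theta_initial|=0.2000 |theta_final|=4607/10400 (≈0.4430) -> increased

Answer: yes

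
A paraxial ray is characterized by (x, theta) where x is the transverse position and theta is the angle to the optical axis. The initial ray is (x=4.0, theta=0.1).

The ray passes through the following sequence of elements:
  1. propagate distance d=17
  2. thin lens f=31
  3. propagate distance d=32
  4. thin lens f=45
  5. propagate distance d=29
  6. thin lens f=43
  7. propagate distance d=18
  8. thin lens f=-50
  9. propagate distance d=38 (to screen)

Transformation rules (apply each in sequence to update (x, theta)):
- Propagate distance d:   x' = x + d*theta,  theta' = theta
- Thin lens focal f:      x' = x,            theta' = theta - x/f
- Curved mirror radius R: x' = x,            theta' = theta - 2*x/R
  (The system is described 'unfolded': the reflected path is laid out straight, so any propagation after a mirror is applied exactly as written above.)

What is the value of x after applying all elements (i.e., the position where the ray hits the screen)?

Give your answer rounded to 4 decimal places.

Answer: -10.7042

Derivation:
Initial: x=4.0000 theta=0.1000
After 1 (propagate distance d=17): x=5.7000 theta=0.1000
After 2 (thin lens f=31): x=5.7000 theta=-13/155 (≈-0.0839)
After 3 (propagate distance d=32): x=187/62 (≈3.0161) theta=-13/155 (≈-0.0839)
After 4 (thin lens f=45): x=187/62 (≈3.0161) theta=-421/2790 (≈-0.1509)
After 5 (propagate distance d=29): x=-1897/1395 (≈-1.3599) theta=-421/2790 (≈-0.1509)
After 6 (thin lens f=43): x=-1897/1395 (≈-1.3599) theta=-14309/119970 (≈-0.1193)
After 7 (propagate distance d=18): x=-210352/59985 (≈-3.5067) theta=-14309/119970 (≈-0.1193)
After 8 (thin lens f=-50): x=-210352/59985 (≈-3.5067) theta=-189359/999750 (≈-0.1894)
After 9 (propagate distance d=38 (to screen)): x=-16052263/1499625 (≈-10.7042) theta=-189359/999750 (≈-0.1894)
Rounded to 4 decimal places: x = -10.7042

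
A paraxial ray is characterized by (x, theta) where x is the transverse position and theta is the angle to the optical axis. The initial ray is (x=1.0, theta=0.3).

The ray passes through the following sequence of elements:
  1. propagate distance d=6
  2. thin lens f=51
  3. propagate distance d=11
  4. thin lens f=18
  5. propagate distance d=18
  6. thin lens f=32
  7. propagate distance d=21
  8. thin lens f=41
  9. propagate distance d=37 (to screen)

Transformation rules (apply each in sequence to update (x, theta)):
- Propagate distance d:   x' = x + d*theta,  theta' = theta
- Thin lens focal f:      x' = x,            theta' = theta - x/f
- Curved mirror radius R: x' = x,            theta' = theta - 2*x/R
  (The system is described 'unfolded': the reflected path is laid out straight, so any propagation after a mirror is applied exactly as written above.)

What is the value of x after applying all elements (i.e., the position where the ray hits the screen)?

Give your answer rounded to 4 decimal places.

Initial: x=1.0000 theta=0.3000
After 1 (propagate distance d=6): x=2.8000 theta=0.3000
After 2 (thin lens f=51): x=2.8000 theta=25/102 (≈0.2451)
After 3 (propagate distance d=11): x=2803/510 (≈5.4961) theta=25/102 (≈0.2451)
After 4 (thin lens f=18): x=2803/510 (≈5.4961) theta=-553/9180 (≈-0.0602)
After 5 (propagate distance d=18): x=75/17 (≈4.4118) theta=-553/9180 (≈-0.0602)
After 6 (thin lens f=32): x=75/17 (≈4.4118) theta=-14549/73440 (≈-0.1981)
After 7 (propagate distance d=21): x=6157/24480 (≈0.2515) theta=-14549/73440 (≈-0.1981)
After 8 (thin lens f=41): x=6157/24480 (≈0.2515) theta=-30749/150552 (≈-0.2042)
After 9 (propagate distance d=37 (to screen)): x=-21996949/3011040 (≈-7.3054) theta=-30749/150552 (≈-0.2042)
Rounded to 4 decimal places: x = -7.3054

Answer: -7.3054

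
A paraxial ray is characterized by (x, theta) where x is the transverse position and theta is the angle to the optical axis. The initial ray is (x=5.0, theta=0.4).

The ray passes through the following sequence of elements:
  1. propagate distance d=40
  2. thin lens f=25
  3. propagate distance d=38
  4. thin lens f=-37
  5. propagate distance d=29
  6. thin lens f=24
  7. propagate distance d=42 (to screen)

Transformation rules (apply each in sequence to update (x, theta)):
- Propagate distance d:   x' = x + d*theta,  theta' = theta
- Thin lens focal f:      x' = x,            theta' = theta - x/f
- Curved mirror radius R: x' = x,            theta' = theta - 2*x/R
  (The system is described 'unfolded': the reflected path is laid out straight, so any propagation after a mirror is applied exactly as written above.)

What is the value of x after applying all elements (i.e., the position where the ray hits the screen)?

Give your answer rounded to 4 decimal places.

Initial: x=5.0000 theta=0.4000
After 1 (propagate distance d=40): x=21.0000 theta=0.4000
After 2 (thin lens f=25): x=21.0000 theta=-0.4400
After 3 (propagate distance d=38): x=4.2800 theta=-0.4400
After 4 (thin lens f=-37): x=4.2800 theta=-12/37 (≈-0.3243)
After 5 (propagate distance d=29): x=-4741/925 (≈-5.1254) theta=-12/37 (≈-0.3243)
After 6 (thin lens f=24): x=-4741/925 (≈-5.1254) theta=-2459/22200 (≈-0.1108)
After 7 (propagate distance d=42 (to screen)): x=-36177/3700 (≈-9.7776) theta=-2459/22200 (≈-0.1108)
Rounded to 4 decimal places: x = -9.7776

Answer: -9.7776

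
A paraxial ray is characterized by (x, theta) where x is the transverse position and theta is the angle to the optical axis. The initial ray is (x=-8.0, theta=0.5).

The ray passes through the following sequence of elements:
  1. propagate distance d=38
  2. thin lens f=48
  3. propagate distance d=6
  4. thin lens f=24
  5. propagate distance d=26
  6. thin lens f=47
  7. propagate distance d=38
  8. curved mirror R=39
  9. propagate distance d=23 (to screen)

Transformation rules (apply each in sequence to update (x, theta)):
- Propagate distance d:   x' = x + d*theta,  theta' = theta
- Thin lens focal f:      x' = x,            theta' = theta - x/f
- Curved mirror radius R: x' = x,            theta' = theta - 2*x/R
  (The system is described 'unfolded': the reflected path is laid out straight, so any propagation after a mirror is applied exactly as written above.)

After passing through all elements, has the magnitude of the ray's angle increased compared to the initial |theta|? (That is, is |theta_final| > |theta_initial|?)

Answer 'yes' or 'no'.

Initial: x=-8.0000 theta=0.5000
After 1 (propagate distance d=38): x=11.0000 theta=0.5000
After 2 (thin lens f=48): x=11.0000 theta=13/48 (≈0.2708)
After 3 (propagate distance d=6): x=12.6250 theta=13/48 (≈0.2708)
After 4 (thin lens f=24): x=12.6250 theta=-49/192 (≈-0.2552)
After 5 (propagate distance d=26): x=575/96 (≈5.9896) theta=-49/192 (≈-0.2552)
After 6 (thin lens f=47): x=575/96 (≈5.9896) theta=-1151/3008 (≈-0.3826)
After 7 (propagate distance d=38): x=-19291/2256 (≈-8.5510) theta=-1151/3008 (≈-0.3826)
After 8 (curved mirror R=39): x=-19291/2256 (≈-8.5510) theta=19661/351936 (≈0.0559)
After 9 (propagate distance d=23 (to screen)): x=-2557193/351936 (≈-7.2661) theta=19661/351936 (≈0.0559)
|theta_initial|=0.5000 |theta_final|=19661/351936 (≈0.0559) -> not increased

Answer: no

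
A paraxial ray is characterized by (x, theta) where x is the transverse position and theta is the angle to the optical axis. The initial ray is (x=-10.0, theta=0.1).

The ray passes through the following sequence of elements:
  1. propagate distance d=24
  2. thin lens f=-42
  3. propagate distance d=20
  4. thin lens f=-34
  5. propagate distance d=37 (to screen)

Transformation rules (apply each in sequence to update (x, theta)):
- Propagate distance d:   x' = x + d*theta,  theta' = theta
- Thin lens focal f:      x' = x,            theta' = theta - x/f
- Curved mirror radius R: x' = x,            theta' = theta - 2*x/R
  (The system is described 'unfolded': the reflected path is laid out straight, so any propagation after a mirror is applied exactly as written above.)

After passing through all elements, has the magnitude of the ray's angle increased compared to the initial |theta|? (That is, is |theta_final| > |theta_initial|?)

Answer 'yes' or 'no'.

Initial: x=-10.0000 theta=0.1000
After 1 (propagate distance d=24): x=-7.6000 theta=0.1000
After 2 (thin lens f=-42): x=-7.6000 theta=-17/210 (≈-0.0810)
After 3 (propagate distance d=20): x=-968/105 (≈-9.2190) theta=-17/210 (≈-0.0810)
After 4 (thin lens f=-34): x=-968/105 (≈-9.2190) theta=-419/1190 (≈-0.3521)
After 5 (propagate distance d=37 (to screen)): x=-79421/3570 (≈-22.2468) theta=-419/1190 (≈-0.3521)
|theta_initial|=0.1000 |theta_final|=419/1190 (≈0.3521) -> increased

Answer: yes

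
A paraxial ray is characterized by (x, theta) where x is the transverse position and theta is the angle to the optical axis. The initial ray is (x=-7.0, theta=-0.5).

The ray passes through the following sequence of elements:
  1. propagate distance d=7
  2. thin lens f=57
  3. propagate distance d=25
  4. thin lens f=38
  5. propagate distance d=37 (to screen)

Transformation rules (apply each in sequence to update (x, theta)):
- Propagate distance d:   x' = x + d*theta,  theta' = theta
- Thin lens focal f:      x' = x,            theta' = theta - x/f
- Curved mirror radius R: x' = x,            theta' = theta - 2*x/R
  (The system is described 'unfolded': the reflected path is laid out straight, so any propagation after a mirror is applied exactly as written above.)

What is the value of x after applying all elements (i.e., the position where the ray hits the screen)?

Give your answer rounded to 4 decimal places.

Answer: -12.1683

Derivation:
Initial: x=-7.0000 theta=-0.5000
After 1 (propagate distance d=7): x=-10.5000 theta=-0.5000
After 2 (thin lens f=57): x=-10.5000 theta=-6/19 (≈-0.3158)
After 3 (propagate distance d=25): x=-699/38 (≈-18.3947) theta=-6/19 (≈-0.3158)
After 4 (thin lens f=38): x=-699/38 (≈-18.3947) theta=243/1444 (≈0.1683)
After 5 (propagate distance d=37 (to screen)): x=-17571/1444 (≈-12.1683) theta=243/1444 (≈0.1683)
Rounded to 4 decimal places: x = -12.1683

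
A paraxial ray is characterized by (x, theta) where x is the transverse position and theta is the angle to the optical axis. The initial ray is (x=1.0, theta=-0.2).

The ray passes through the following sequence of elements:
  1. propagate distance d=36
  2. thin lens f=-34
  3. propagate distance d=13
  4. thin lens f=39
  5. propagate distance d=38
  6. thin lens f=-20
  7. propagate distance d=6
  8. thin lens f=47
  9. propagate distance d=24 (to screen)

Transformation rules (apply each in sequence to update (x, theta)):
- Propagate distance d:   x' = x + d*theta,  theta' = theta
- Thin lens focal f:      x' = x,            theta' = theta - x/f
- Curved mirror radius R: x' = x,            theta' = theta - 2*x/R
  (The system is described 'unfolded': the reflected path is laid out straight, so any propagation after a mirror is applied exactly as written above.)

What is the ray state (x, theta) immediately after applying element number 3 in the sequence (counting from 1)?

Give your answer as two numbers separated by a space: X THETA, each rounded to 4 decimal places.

Answer: -11.1706 -0.3824

Derivation:
Initial: x=1.0000 theta=-0.2000
After 1 (propagate distance d=36): x=-6.2000 theta=-0.2000
After 2 (thin lens f=-34): x=-6.2000 theta=-13/34 (≈-0.3824)
After 3 (propagate distance d=13): x=-1899/170 (≈-11.1706) theta=-13/34 (≈-0.3824)
Rounded to 4 decimal places: x = -11.1706, theta = -0.3824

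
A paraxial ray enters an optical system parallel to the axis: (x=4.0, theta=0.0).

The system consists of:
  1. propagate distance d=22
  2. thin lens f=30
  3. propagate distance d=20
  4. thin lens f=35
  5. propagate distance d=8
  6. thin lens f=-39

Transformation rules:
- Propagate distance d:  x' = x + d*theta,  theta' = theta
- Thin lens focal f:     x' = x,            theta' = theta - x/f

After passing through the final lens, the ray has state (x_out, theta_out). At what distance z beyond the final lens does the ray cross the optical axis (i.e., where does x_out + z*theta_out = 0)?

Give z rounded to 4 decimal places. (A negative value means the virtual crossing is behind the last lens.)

Initial: x=4.0000 theta=0.0000
After 1 (propagate distance d=22): x=4.0000 theta=0.0000
After 2 (thin lens f=30): x=4.0000 theta=-2/15 (≈-0.1333)
After 3 (propagate distance d=20): x=4/3 (≈1.3333) theta=-2/15 (≈-0.1333)
After 4 (thin lens f=35): x=4/3 (≈1.3333) theta=-6/35 (≈-0.1714)
After 5 (propagate distance d=8): x=-4/105 (≈-0.0381) theta=-6/35 (≈-0.1714)
After 6 (thin lens f=-39): x=-4/105 (≈-0.0381) theta=-706/4095 (≈-0.1724)
z_focus = -x_out/theta_out = -(-4/105)/(-706/4095) = -78/353 ≈ -0.2210
Rounded to 4 decimal places: z = -0.2210

Answer: -0.2210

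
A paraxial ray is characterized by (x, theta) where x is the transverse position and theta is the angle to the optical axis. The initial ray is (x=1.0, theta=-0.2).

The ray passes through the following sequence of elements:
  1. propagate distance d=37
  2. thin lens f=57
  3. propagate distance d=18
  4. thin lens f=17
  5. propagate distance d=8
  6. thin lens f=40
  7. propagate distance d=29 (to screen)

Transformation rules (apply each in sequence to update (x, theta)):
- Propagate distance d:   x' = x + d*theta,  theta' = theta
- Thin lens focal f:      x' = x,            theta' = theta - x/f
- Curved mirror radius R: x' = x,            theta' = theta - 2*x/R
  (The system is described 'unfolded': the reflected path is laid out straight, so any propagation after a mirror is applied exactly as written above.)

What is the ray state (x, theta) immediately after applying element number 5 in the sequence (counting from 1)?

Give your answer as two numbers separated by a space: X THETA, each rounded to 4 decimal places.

Answer: -4.9259 0.3816

Derivation:
Initial: x=1.0000 theta=-0.2000
After 1 (propagate distance d=37): x=-6.4000 theta=-0.2000
After 2 (thin lens f=57): x=-6.4000 theta=-5/57 (≈-0.0877)
After 3 (propagate distance d=18): x=-758/95 (≈-7.9789) theta=-5/57 (≈-0.0877)
After 4 (thin lens f=17): x=-758/95 (≈-7.9789) theta=1849/4845 (≈0.3816)
After 5 (propagate distance d=8): x=-23866/4845 (≈-4.9259) theta=1849/4845 (≈0.3816)
Rounded to 4 decimal places: x = -4.9259, theta = 0.3816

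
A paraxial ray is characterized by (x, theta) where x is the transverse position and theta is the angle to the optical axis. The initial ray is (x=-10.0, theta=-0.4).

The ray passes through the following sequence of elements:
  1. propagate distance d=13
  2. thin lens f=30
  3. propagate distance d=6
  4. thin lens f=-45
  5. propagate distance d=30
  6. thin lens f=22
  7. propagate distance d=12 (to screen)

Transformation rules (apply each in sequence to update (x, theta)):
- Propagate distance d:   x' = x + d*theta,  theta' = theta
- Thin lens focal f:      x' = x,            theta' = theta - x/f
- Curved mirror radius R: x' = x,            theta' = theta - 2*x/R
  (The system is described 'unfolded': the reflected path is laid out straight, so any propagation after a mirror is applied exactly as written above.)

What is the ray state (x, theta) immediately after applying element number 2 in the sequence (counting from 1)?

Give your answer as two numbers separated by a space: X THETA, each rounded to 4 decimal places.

Initial: x=-10.0000 theta=-0.4000
After 1 (propagate distance d=13): x=-15.2000 theta=-0.4000
After 2 (thin lens f=30): x=-15.2000 theta=8/75 (≈0.1067)
Rounded to 4 decimal places: x = -15.2000, theta = 0.1067

Answer: -15.2000 0.1067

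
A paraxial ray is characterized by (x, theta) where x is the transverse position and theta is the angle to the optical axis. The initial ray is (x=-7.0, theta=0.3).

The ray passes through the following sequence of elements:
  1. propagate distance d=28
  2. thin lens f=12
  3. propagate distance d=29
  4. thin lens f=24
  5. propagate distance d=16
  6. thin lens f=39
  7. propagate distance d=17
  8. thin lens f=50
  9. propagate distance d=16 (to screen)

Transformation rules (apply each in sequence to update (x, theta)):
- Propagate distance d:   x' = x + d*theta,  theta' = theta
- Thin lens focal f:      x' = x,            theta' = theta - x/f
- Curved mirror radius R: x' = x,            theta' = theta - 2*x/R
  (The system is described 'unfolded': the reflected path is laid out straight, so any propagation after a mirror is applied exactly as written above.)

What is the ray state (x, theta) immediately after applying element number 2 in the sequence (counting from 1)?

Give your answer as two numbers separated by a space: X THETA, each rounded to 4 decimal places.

Answer: 1.4000 0.1833

Derivation:
Initial: x=-7.0000 theta=0.3000
After 1 (propagate distance d=28): x=1.4000 theta=0.3000
After 2 (thin lens f=12): x=1.4000 theta=11/60 (≈0.1833)
Rounded to 4 decimal places: x = 1.4000, theta = 0.1833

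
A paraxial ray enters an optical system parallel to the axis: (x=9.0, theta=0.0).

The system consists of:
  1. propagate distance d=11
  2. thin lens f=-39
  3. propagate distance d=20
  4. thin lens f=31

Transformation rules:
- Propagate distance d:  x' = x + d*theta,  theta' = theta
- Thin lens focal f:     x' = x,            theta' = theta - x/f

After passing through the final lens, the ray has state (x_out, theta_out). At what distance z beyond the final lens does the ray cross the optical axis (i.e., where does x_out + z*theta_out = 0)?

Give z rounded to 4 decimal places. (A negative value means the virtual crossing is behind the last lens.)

Initial: x=9.0000 theta=0.0000
After 1 (propagate distance d=11): x=9.0000 theta=0.0000
After 2 (thin lens f=-39): x=9.0000 theta=3/13 (≈0.2308)
After 3 (propagate distance d=20): x=177/13 (≈13.6154) theta=3/13 (≈0.2308)
After 4 (thin lens f=31): x=177/13 (≈13.6154) theta=-84/403 (≈-0.2084)
z_focus = -x_out/theta_out = -(177/13)/(-84/403) = 1829/28 ≈ 65.3214
Rounded to 4 decimal places: z = 65.3214

Answer: 65.3214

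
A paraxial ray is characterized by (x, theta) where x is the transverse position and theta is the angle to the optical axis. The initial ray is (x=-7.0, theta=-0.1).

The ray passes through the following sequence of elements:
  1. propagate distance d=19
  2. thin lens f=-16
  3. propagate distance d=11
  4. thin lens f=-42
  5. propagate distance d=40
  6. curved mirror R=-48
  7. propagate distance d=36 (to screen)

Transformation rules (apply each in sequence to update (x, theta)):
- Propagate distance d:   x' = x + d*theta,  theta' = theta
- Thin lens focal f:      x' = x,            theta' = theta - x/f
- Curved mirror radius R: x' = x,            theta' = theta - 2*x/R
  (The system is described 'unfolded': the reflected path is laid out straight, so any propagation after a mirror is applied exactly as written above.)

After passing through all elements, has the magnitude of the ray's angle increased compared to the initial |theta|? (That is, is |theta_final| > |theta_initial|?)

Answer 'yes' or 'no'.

Answer: yes

Derivation:
Initial: x=-7.0000 theta=-0.1000
After 1 (propagate distance d=19): x=-8.9000 theta=-0.1000
After 2 (thin lens f=-16): x=-8.9000 theta=-21/32 (≈-0.6563)
After 3 (propagate distance d=11): x=-2579/160 (≈-16.1188) theta=-21/32 (≈-0.6563)
After 4 (thin lens f=-42): x=-2579/160 (≈-16.1188) theta=-6989/6720 (≈-1.0400)
After 5 (propagate distance d=40): x=-193939/3360 (≈-57.7199) theta=-6989/6720 (≈-1.0400)
After 6 (curved mirror R=-48): x=-193939/3360 (≈-57.7199) theta=-277807/80640 (≈-3.4450)
After 7 (propagate distance d=36 (to screen)): x=-1221299/6720 (≈-181.7409) theta=-277807/80640 (≈-3.4450)
|theta_initial|=0.1000 |theta_final|=277807/80640 (≈3.4450) -> increased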